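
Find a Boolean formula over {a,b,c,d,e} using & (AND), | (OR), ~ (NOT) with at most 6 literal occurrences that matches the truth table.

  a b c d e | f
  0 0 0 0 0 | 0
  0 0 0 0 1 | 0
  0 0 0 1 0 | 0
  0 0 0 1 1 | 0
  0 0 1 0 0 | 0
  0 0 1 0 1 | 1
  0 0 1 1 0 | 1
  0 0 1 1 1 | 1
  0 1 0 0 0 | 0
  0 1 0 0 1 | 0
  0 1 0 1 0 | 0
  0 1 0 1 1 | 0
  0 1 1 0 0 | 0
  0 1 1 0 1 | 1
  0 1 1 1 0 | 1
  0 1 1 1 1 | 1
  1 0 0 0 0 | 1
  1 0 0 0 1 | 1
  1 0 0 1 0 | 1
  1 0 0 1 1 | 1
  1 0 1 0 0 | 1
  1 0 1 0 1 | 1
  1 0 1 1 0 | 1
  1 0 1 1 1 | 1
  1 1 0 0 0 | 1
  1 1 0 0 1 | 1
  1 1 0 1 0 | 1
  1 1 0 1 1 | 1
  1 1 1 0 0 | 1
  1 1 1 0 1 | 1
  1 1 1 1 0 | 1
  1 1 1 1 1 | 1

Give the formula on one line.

(a | ((e | d) & c))

  (e | d) = 01110111011101110111011101110111
  ((e | d) & c) = 00000111000001110000011100000111
  (a | ((e | d) & c)) = 00000111000001111111111111111111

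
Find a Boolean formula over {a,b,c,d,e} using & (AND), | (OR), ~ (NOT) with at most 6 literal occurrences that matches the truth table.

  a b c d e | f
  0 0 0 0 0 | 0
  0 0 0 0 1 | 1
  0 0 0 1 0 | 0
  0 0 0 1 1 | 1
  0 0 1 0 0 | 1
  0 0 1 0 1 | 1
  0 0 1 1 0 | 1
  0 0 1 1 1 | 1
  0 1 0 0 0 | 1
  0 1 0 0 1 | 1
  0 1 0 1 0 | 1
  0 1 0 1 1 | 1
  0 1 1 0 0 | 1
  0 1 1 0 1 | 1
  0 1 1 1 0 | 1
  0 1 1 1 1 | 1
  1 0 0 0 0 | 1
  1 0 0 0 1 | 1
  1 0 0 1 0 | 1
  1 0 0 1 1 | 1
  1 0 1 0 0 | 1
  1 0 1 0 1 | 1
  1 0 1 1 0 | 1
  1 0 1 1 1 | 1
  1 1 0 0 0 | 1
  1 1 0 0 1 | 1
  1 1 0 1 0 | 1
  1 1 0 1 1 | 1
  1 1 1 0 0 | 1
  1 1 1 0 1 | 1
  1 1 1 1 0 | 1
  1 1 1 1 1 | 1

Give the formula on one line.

(((e | c) | a) | (b & ~e))

  (e | c) = 01011111010111110101111101011111
  ((e | c) | a) = 01011111010111111111111111111111
  ~e = 10101010101010101010101010101010
  (b & ~e) = 00000000101010100000000010101010
  (((e | c) | a) | (b & ~e)) = 01011111111111111111111111111111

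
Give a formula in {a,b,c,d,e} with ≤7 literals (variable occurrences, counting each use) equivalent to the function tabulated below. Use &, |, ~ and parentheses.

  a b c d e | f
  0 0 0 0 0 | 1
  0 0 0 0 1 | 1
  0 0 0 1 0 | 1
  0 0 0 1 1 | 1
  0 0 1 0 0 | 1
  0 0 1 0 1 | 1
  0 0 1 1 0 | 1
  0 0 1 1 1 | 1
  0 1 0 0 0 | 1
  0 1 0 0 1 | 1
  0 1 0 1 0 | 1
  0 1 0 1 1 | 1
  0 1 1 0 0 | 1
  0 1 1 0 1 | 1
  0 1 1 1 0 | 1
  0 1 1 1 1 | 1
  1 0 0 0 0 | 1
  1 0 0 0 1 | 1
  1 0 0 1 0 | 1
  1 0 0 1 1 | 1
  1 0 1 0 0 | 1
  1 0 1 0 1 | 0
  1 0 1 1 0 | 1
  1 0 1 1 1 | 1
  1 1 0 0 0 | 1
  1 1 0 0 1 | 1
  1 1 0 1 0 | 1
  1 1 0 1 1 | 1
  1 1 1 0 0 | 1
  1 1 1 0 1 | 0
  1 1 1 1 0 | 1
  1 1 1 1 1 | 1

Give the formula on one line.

  ~c = 11110000111100001111000011110000
  (d & e) = 00010001000100010001000100010001
  (~c | (d & e)) = 11110001111100011111000111110001
  ~e = 10101010101010101010101010101010
  ~a = 11111111111111110000000000000000
  (~e | ~a) = 11111111111111111010101010101010
  ((~c | (d & e)) | (~e | ~a)) = 11111111111111111111101111111011

((~c | (d & e)) | (~e | ~a))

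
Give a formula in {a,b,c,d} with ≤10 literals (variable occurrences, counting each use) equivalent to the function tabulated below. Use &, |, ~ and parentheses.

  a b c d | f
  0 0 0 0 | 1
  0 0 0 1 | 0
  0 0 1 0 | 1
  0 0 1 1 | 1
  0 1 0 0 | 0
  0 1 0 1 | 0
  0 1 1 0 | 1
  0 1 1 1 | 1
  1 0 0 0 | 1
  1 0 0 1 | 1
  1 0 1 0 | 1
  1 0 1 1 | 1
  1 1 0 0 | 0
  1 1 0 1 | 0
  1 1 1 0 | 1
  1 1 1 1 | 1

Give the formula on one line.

  ~b = 1111000011110000
  (~b | c) = 1111001111110011
  ~d = 1010101010101010
  (d & c) = 0001000100010001
  (~d | (d & c)) = 1011101110111011
  ((~b | c) & (~d | (d & c))) = 1011001110110011
  (a | ((~b | c) & (~d | (d & c)))) = 1011001111111111
  ~a = 1111111100000000
  (~a | (~b | c)) = 1111111111110011
  ((a | ((~b | c) & (~d | (d & c)))) & (~a | (~b | c))) = 1011001111110011

((a | ((~b | c) & (~d | (d & c)))) & (~a | (~b | c)))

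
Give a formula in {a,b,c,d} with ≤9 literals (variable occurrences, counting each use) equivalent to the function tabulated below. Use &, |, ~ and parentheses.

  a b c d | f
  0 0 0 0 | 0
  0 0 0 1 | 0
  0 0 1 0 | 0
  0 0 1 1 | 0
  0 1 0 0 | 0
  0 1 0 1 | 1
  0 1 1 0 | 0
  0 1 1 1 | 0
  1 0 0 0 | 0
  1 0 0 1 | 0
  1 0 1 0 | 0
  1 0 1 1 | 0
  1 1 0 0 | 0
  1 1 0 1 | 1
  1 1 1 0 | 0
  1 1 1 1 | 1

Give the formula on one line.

  (d & c) = 0001000100010001
  (a & (d & c)) = 0000000000010001
  ~c = 1100110011001100
  ((a & (d & c)) | ~c) = 1100110011011101
  (b & ((a & (d & c)) | ~c)) = 0000110000001101
  ((b & ((a & (d & c)) | ~c)) & d) = 0000010000000101

((b & ((a & (d & c)) | ~c)) & d)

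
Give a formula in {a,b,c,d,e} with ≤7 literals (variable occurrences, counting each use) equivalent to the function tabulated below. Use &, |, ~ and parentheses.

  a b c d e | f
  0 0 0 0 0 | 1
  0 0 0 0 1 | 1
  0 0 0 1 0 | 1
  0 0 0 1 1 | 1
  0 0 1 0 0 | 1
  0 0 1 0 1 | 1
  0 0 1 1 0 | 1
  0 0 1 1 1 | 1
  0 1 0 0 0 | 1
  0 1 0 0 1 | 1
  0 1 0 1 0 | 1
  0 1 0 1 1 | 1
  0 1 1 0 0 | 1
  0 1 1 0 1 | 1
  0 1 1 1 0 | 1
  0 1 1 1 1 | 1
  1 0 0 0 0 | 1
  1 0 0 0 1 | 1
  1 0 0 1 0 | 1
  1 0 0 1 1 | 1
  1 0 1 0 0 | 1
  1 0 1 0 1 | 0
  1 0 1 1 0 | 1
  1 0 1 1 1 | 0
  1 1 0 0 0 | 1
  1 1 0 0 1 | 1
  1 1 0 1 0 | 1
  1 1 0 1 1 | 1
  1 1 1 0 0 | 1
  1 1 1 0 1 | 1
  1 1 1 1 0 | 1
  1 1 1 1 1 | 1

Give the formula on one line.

  ~a = 11111111111111110000000000000000
  (~a | b) = 11111111111111110000000011111111
  ~e = 10101010101010101010101010101010
  ((~a | b) | ~e) = 11111111111111111010101011111111
  ~c = 11110000111100001111000011110000
  (((~a | b) | ~e) | ~c) = 11111111111111111111101011111111

(((~a | b) | ~e) | ~c)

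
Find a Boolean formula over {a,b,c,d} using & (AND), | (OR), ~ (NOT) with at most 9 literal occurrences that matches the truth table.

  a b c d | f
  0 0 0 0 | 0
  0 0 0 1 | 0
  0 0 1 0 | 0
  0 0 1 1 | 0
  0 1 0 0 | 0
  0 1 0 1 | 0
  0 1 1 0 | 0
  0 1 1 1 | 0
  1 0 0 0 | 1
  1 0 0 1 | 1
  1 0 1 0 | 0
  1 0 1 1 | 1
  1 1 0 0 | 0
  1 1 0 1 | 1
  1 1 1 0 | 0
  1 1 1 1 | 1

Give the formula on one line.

(((a & ~c) & (d | ~b)) | (d & a))

  ~c = 1100110011001100
  (a & ~c) = 0000000011001100
  ~b = 1111000011110000
  (d | ~b) = 1111010111110101
  ((a & ~c) & (d | ~b)) = 0000000011000100
  (d & a) = 0000000001010101
  (((a & ~c) & (d | ~b)) | (d & a)) = 0000000011010101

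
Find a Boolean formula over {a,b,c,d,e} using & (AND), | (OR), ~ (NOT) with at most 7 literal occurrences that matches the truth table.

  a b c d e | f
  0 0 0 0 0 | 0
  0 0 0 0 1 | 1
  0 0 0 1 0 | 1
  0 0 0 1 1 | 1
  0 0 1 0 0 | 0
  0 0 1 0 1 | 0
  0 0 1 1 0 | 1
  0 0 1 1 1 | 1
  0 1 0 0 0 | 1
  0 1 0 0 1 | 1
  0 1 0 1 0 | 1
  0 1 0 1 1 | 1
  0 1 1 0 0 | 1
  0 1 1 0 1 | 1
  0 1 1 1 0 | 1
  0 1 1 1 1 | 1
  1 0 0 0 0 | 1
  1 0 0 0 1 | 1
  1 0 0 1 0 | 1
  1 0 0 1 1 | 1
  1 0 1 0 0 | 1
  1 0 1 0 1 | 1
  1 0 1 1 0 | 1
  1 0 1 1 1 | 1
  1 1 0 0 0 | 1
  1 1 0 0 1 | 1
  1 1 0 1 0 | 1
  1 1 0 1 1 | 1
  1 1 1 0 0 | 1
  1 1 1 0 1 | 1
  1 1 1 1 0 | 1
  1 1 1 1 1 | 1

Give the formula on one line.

  ~c = 11110000111100001111000011110000
  (~c & e) = 01010000010100000101000001010000
  (d | (~c & e)) = 01110011011100110111001101110011
  (a | b) = 00000000111111111111111111111111
  ((a | b) | d) = 00110011111111111111111111111111
  ((d | (~c & e)) | ((a | b) | d)) = 01110011111111111111111111111111

((d | (~c & e)) | ((a | b) | d))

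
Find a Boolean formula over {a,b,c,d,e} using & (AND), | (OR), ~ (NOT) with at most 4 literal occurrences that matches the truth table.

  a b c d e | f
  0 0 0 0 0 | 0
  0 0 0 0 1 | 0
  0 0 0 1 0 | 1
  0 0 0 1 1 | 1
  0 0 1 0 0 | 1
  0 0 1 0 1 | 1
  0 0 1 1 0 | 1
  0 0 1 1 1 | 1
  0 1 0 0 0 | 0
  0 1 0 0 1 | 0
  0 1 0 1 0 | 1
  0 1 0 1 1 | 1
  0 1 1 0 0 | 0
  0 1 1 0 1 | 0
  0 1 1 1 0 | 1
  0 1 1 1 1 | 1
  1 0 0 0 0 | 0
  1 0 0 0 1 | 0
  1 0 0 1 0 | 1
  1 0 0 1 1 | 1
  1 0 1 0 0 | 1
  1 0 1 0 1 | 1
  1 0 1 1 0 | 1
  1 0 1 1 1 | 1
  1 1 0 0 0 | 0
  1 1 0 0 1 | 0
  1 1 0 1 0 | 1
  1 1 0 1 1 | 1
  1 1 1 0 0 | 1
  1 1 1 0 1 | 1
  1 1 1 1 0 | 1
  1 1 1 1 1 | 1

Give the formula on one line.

(d | ((~b | a) & c))

  ~b = 11111111000000001111111100000000
  (~b | a) = 11111111000000001111111111111111
  ((~b | a) & c) = 00001111000000000000111100001111
  (d | ((~b | a) & c)) = 00111111001100110011111100111111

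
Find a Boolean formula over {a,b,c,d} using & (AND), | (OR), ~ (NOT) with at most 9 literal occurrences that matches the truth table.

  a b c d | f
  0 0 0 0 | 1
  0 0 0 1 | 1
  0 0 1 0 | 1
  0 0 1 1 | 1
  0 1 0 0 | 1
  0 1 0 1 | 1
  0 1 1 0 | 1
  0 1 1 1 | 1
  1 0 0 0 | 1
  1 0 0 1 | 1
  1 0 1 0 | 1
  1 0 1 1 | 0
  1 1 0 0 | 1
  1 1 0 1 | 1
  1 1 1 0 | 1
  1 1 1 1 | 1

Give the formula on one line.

((b & c) | ((~b & ~d) | (~c | (~a & d))))

  (b & c) = 0000001100000011
  ~b = 1111000011110000
  ~d = 1010101010101010
  (~b & ~d) = 1010000010100000
  ~c = 1100110011001100
  ~a = 1111111100000000
  (~a & d) = 0101010100000000
  (~c | (~a & d)) = 1101110111001100
  ((~b & ~d) | (~c | (~a & d))) = 1111110111101100
  ((b & c) | ((~b & ~d) | (~c | (~a & d)))) = 1111111111101111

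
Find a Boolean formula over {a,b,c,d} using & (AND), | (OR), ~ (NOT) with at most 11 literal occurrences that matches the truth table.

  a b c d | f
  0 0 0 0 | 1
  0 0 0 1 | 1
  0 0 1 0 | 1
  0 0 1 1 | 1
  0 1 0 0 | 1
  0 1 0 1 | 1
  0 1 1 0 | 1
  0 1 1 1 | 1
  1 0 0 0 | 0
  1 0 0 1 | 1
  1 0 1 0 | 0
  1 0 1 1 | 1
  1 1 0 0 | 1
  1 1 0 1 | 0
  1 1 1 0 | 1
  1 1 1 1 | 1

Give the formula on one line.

(((~a | d) & (c | (~a | (~b | (b & ~d))))) | (~d & b))

  ~a = 1111111100000000
  (~a | d) = 1111111101010101
  ~b = 1111000011110000
  ~d = 1010101010101010
  (b & ~d) = 0000101000001010
  (~b | (b & ~d)) = 1111101011111010
  (~a | (~b | (b & ~d))) = 1111111111111010
  (c | (~a | (~b | (b & ~d)))) = 1111111111111011
  ((~a | d) & (c | (~a | (~b | (b & ~d))))) = 1111111101010001
  (~d & b) = 0000101000001010
  (((~a | d) & (c | (~a | (~b | (b & ~d))))) | (~d & b)) = 1111111101011011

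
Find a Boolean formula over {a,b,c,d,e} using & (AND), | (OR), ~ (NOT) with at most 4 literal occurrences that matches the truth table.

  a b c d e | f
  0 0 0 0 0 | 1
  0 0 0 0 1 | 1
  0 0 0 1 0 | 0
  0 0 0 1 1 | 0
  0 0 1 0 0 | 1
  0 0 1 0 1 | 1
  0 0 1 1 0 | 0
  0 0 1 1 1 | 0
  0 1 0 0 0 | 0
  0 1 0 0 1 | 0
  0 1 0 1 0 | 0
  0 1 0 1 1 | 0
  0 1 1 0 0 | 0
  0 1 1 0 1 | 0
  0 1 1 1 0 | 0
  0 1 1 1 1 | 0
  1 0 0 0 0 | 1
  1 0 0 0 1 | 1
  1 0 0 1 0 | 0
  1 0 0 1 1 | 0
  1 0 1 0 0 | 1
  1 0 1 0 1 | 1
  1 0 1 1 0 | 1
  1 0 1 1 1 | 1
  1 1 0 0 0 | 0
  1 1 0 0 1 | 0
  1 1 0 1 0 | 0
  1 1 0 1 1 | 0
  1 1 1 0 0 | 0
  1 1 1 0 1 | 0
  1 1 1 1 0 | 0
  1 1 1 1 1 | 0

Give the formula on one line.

(~b & (~d | (c & a)))

  ~b = 11111111000000001111111100000000
  ~d = 11001100110011001100110011001100
  (c & a) = 00000000000000000000111100001111
  (~d | (c & a)) = 11001100110011001100111111001111
  (~b & (~d | (c & a))) = 11001100000000001100111100000000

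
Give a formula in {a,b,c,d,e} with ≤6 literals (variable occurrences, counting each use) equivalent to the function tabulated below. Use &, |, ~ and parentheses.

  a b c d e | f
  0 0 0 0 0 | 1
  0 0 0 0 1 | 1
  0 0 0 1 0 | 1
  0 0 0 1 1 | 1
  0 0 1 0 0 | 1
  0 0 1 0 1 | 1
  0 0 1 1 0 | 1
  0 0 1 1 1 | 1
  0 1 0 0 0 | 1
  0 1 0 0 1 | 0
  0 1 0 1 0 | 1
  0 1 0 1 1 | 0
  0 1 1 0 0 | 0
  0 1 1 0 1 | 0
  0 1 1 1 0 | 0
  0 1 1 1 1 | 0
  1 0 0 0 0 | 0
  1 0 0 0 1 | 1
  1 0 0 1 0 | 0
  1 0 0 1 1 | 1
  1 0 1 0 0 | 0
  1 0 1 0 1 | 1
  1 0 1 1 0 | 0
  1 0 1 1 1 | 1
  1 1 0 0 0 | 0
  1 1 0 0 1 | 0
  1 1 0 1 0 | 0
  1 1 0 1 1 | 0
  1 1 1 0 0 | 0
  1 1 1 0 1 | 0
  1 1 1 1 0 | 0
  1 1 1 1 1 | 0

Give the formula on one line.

  ~a = 11111111111111110000000000000000
  (~a | e) = 11111111111111110101010101010101
  ~b = 11111111000000001111111100000000
  ~e = 10101010101010101010101010101010
  (~e | ~b) = 11111111101010101111111110101010
  ~c = 11110000111100001111000011110000
  ((~e | ~b) & ~c) = 11110000101000001111000010100000
  (~b | ((~e | ~b) & ~c)) = 11111111101000001111111110100000
  ((~a | e) & (~b | ((~e | ~b) & ~c))) = 11111111101000000101010100000000

((~a | e) & (~b | ((~e | ~b) & ~c)))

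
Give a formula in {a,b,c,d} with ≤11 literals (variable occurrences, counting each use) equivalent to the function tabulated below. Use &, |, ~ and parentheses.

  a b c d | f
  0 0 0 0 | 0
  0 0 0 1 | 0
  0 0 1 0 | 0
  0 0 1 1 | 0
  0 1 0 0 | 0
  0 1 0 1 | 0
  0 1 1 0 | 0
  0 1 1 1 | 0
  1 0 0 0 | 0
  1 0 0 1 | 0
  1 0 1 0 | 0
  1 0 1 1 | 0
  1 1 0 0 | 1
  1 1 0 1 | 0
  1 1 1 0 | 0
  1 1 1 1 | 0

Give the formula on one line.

  ~c = 1100110011001100
  ~b = 1111000011110000
  (~b & c) = 0011000000110000
  (a & (~b & c)) = 0000000000110000
  ~d = 1010101010101010
  ((a & (~b & c)) | ~d) = 1010101010111010
  (~c & ((a & (~b & c)) | ~d)) = 1000100010001000
  (b & a) = 0000000000001111
  ((b & a) & ~d) = 0000000000001010
  ((~c & ((a & (~b & c)) | ~d)) & ((b & a) & ~d)) = 0000000000001000

((~c & ((a & (~b & c)) | ~d)) & ((b & a) & ~d))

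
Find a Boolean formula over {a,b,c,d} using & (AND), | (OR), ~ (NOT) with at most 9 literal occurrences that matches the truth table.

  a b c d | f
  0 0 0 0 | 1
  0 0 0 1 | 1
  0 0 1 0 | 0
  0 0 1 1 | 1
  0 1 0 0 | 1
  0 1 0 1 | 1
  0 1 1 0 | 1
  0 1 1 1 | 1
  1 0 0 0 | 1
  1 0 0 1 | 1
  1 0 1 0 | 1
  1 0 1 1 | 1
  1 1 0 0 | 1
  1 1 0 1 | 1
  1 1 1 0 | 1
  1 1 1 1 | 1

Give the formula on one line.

(((b | (d & ~a)) | (a | (b & ~c))) | (~b & (~c | a)))

  ~a = 1111111100000000
  (d & ~a) = 0101010100000000
  (b | (d & ~a)) = 0101111100001111
  ~c = 1100110011001100
  (b & ~c) = 0000110000001100
  (a | (b & ~c)) = 0000110011111111
  ((b | (d & ~a)) | (a | (b & ~c))) = 0101111111111111
  ~b = 1111000011110000
  (~c | a) = 1100110011111111
  (~b & (~c | a)) = 1100000011110000
  (((b | (d & ~a)) | (a | (b & ~c))) | (~b & (~c | a))) = 1101111111111111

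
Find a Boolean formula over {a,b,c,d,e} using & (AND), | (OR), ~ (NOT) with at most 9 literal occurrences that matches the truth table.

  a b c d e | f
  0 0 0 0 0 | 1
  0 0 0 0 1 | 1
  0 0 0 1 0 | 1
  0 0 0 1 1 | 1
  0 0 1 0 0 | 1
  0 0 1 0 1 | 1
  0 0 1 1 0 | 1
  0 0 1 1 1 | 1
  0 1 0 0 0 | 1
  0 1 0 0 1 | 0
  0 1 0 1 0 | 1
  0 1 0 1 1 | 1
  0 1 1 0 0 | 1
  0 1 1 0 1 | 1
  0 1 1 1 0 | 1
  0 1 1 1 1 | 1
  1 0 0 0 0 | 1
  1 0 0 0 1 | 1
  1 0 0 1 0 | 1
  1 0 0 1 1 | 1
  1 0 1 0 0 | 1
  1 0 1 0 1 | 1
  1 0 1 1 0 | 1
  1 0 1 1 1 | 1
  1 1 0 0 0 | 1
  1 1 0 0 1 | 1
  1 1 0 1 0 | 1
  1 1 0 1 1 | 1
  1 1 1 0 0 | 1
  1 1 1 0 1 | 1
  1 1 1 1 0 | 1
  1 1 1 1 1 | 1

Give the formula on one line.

  (a | c) = 00001111000011111111111111111111
  ((a | c) | d) = 00111111001111111111111111111111
  ~b = 11111111000000001111111100000000
  ~e = 10101010101010101010101010101010
  (~e | a) = 10101010101010101111111111111111
  (~b | (~e | a)) = 11111111101010101111111111111111
  (((a | c) | d) | (~b | (~e | a))) = 11111111101111111111111111111111

(((a | c) | d) | (~b | (~e | a)))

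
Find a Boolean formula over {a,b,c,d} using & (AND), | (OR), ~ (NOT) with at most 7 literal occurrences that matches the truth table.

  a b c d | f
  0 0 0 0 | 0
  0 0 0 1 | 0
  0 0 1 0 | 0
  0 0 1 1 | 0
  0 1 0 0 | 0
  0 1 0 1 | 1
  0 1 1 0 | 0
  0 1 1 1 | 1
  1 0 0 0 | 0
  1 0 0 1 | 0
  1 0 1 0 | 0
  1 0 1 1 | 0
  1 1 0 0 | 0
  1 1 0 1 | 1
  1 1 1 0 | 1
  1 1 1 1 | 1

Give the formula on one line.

  ~a = 1111111100000000
  (d & ~a) = 0101010100000000
  ((d & ~a) | a) = 0101010111111111
  (((d & ~a) | a) & c) = 0001000100110011
  ((((d & ~a) | a) & c) | d) = 0101010101110111
  (((((d & ~a) | a) & c) | d) & b) = 0000010100000111

(((((d & ~a) | a) & c) | d) & b)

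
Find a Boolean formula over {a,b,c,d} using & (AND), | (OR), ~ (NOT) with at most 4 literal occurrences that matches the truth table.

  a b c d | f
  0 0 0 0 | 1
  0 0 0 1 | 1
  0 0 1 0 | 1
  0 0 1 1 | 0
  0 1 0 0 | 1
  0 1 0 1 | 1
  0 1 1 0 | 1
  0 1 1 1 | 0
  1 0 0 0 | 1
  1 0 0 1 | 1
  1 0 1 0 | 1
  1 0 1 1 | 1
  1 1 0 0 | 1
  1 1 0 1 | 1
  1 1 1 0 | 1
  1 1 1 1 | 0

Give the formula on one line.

  ~c = 1100110011001100
  ~d = 1010101010101010
  ~b = 1111000011110000
  (~b & a) = 0000000011110000
  (~d | (~b & a)) = 1010101011111010
  (~c | (~d | (~b & a))) = 1110111011111110

(~c | (~d | (~b & a)))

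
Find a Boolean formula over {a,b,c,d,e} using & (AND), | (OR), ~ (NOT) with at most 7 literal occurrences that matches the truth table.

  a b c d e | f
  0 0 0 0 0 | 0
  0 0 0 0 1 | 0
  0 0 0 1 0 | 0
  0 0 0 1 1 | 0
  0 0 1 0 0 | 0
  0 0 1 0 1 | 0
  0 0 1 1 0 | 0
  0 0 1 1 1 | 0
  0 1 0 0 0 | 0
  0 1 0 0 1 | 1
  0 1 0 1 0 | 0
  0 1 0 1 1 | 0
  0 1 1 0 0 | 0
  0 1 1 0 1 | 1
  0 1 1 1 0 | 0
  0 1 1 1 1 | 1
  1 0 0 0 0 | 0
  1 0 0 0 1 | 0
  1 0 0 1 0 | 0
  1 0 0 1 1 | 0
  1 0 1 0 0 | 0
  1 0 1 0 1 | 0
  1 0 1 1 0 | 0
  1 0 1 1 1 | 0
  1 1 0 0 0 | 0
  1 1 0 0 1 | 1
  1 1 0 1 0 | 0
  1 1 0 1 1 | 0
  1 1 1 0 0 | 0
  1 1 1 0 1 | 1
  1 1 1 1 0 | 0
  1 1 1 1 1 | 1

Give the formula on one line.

  ~d = 11001100110011001100110011001100
  (~d | c) = 11001111110011111100111111001111
  (e & (~d | c)) = 01000101010001010100010101000101
  (c | (e & (~d | c))) = 01001111010011110100111101001111
  (e & b) = 00000000010101010000000001010101
  ((c | (e & (~d | c))) & (e & b)) = 00000000010001010000000001000101

((c | (e & (~d | c))) & (e & b))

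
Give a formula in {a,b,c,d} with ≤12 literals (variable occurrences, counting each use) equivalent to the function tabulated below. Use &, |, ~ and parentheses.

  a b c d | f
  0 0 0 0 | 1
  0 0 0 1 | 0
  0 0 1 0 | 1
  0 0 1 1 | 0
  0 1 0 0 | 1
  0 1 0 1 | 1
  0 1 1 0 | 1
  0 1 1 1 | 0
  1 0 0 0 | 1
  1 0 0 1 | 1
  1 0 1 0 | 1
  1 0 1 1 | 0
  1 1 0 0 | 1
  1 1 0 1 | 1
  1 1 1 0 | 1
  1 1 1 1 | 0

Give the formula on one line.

  ~c = 1100110011001100
  (~c & a) = 0000000011001100
  ~a = 1111111100000000
  (~c | ~a) = 1111111111001100
  ((~c | ~a) & b) = 0000111100001100
  (a | ((~c | ~a) & b)) = 0000111111111111
  (d & ~c) = 0100010001000100
  ((a | ((~c | ~a) & b)) & (d & ~c)) = 0000010001000100
  ((~c & a) | ((a | ((~c | ~a) & b)) & (d & ~c))) = 0000010011001100
  ~d = 1010101010101010
  (((~c & a) | ((a | ((~c | ~a) & b)) & (d & ~c))) | ~d) = 1010111011101110

(((~c & a) | ((a | ((~c | ~a) & b)) & (d & ~c))) | ~d)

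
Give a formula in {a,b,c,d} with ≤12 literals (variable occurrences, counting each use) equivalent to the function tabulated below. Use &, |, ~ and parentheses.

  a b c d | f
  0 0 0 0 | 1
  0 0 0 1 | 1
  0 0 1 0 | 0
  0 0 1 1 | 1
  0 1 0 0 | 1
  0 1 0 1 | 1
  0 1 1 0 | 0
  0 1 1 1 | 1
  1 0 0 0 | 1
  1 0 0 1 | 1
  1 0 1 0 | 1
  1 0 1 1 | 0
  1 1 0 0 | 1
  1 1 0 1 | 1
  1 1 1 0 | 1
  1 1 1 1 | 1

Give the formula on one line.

  ~c = 1100110011001100
  ~d = 1010101010101010
  (~d | b) = 1010111110101111
  (~c | (~d | b)) = 1110111111101111
  (b | c) = 0011111100111111
  ~a = 1111111100000000
  ((b | c) & ~a) = 0011111100000000
  ((~c | (~d | b)) | ((b | c) & ~a)) = 1111111111101111
  (d | a) = 0101010111111111
  (((~c | (~d | b)) | ((b | c) & ~a)) & (d | a)) = 0101010111101111
  ((((~c | (~d | b)) | ((b | c) & ~a)) & (d | a)) | ~c) = 1101110111101111

((((~c | (~d | b)) | ((b | c) & ~a)) & (d | a)) | ~c)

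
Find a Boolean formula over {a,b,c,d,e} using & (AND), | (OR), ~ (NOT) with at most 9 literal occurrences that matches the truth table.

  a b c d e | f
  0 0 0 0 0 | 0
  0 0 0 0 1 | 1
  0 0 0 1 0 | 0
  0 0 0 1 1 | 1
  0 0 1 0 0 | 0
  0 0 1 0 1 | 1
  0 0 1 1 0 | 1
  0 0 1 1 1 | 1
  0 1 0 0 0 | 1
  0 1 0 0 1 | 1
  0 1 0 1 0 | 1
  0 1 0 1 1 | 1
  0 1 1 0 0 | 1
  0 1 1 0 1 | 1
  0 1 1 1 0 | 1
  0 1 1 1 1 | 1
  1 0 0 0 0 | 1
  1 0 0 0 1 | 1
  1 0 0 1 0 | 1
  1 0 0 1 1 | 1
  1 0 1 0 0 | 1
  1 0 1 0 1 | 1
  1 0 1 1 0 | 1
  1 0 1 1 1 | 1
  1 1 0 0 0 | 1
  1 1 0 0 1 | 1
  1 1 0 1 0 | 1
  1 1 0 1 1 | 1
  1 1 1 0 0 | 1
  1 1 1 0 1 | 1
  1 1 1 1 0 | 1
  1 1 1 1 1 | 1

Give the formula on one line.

((((~d | ~a) & e) | (c & d)) | (b | (a & (~b | ~c))))

  ~d = 11001100110011001100110011001100
  ~a = 11111111111111110000000000000000
  (~d | ~a) = 11111111111111111100110011001100
  ((~d | ~a) & e) = 01010101010101010100010001000100
  (c & d) = 00000011000000110000001100000011
  (((~d | ~a) & e) | (c & d)) = 01010111010101110100011101000111
  ~b = 11111111000000001111111100000000
  ~c = 11110000111100001111000011110000
  (~b | ~c) = 11111111111100001111111111110000
  (a & (~b | ~c)) = 00000000000000001111111111110000
  (b | (a & (~b | ~c))) = 00000000111111111111111111111111
  ((((~d | ~a) & e) | (c & d)) | (b | (a & (~b | ~c)))) = 01010111111111111111111111111111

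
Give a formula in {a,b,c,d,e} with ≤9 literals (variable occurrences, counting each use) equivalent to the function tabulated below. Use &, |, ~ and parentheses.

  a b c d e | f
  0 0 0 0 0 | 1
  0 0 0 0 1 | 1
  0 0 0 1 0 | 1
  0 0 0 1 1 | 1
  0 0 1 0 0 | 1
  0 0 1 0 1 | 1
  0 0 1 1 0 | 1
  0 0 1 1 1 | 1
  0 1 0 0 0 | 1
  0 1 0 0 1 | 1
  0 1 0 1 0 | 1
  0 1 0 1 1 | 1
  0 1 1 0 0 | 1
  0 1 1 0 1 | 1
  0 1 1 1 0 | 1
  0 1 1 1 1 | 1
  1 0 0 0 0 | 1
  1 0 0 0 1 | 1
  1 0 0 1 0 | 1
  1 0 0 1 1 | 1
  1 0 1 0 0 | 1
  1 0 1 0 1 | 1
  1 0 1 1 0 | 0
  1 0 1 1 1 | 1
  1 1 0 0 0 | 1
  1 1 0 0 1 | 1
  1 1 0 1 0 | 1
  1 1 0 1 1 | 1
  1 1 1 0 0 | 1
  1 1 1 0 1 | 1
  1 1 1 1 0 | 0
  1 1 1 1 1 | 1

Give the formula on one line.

  ~c = 11110000111100001111000011110000
  ~a = 11111111111111110000000000000000
  ~d = 11001100110011001100110011001100
  (~a | ~d) = 11111111111111111100110011001100
  ~b = 11111111000000001111111100000000
  (~b | a) = 11111111000000001111111111111111
  (e & (~b | a)) = 01010101000000000101010101010101
  ((~a | ~d) | (e & (~b | a))) = 11111111111111111101110111011101
  (~c | ((~a | ~d) | (e & (~b | a)))) = 11111111111111111111110111111101

(~c | ((~a | ~d) | (e & (~b | a))))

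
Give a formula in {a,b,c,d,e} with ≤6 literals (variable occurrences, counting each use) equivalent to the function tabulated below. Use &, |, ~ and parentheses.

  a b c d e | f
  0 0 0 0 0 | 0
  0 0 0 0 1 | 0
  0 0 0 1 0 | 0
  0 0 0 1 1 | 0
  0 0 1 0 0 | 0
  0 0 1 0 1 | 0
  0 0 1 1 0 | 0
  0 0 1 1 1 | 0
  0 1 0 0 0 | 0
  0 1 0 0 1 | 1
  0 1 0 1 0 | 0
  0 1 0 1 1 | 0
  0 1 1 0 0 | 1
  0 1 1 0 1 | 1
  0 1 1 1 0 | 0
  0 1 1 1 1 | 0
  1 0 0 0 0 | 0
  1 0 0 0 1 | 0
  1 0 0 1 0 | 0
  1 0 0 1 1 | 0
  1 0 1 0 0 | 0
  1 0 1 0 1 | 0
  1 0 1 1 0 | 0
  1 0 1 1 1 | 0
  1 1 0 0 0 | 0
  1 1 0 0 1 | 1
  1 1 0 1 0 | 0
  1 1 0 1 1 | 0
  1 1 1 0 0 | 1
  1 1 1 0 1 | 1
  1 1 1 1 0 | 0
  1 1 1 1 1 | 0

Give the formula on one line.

((~d & ((e | c) | d)) & b)

  ~d = 11001100110011001100110011001100
  (e | c) = 01011111010111110101111101011111
  ((e | c) | d) = 01111111011111110111111101111111
  (~d & ((e | c) | d)) = 01001100010011000100110001001100
  ((~d & ((e | c) | d)) & b) = 00000000010011000000000001001100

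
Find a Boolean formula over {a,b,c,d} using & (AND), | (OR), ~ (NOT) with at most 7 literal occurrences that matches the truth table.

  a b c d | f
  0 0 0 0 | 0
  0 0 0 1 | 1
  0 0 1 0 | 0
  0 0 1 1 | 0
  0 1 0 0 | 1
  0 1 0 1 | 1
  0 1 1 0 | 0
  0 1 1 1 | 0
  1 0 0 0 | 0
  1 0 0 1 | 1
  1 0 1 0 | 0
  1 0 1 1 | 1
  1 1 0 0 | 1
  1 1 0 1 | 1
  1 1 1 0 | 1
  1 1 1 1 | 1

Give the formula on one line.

  (b | d) = 0101111101011111
  ~c = 1100110011001100
  ~a = 1111111100000000
  (~c & ~a) = 1100110000000000
  ((~c & ~a) | a) = 1100110011111111
  ((b | d) & ((~c & ~a) | a)) = 0100110001011111

((b | d) & ((~c & ~a) | a))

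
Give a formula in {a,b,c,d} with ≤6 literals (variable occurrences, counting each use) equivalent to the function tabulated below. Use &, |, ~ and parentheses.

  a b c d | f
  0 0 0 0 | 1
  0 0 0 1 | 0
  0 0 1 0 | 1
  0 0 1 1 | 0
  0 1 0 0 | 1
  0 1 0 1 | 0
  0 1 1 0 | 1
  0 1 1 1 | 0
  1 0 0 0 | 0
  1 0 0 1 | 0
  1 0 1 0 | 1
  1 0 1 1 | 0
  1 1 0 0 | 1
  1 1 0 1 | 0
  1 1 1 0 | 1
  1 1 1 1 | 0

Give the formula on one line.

((b | (((c & d) | ~a) | c)) & ~d)

  (c & d) = 0001000100010001
  ~a = 1111111100000000
  ((c & d) | ~a) = 1111111100010001
  (((c & d) | ~a) | c) = 1111111100110011
  (b | (((c & d) | ~a) | c)) = 1111111100111111
  ~d = 1010101010101010
  ((b | (((c & d) | ~a) | c)) & ~d) = 1010101000101010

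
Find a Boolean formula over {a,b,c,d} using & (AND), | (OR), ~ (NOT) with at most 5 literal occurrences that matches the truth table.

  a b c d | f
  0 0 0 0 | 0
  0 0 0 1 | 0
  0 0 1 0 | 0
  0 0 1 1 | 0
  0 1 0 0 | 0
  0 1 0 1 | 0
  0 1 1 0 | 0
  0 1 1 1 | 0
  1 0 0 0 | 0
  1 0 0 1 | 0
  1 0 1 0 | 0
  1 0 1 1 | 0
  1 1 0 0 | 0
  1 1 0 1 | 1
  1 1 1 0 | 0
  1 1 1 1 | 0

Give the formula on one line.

((a & (~c & d)) & b)

  ~c = 1100110011001100
  (~c & d) = 0100010001000100
  (a & (~c & d)) = 0000000001000100
  ((a & (~c & d)) & b) = 0000000000000100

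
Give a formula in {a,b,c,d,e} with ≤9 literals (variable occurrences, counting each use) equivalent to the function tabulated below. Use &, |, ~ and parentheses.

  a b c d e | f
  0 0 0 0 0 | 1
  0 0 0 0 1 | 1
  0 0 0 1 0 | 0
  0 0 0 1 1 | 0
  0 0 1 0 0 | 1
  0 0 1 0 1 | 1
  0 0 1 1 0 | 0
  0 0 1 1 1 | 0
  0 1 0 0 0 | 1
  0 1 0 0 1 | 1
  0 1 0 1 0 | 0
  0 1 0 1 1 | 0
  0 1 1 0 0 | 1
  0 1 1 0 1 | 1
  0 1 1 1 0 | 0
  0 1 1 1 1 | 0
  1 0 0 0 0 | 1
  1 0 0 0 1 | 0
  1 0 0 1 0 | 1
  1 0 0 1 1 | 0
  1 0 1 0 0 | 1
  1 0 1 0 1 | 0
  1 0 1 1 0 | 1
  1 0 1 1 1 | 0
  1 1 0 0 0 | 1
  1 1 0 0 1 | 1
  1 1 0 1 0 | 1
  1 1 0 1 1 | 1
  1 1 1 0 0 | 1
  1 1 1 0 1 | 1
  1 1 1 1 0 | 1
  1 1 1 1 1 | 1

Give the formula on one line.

((~d & (~a | (b & ~c))) | (a & (~e | b)))

  ~d = 11001100110011001100110011001100
  ~a = 11111111111111110000000000000000
  ~c = 11110000111100001111000011110000
  (b & ~c) = 00000000111100000000000011110000
  (~a | (b & ~c)) = 11111111111111110000000011110000
  (~d & (~a | (b & ~c))) = 11001100110011000000000011000000
  ~e = 10101010101010101010101010101010
  (~e | b) = 10101010111111111010101011111111
  (a & (~e | b)) = 00000000000000001010101011111111
  ((~d & (~a | (b & ~c))) | (a & (~e | b))) = 11001100110011001010101011111111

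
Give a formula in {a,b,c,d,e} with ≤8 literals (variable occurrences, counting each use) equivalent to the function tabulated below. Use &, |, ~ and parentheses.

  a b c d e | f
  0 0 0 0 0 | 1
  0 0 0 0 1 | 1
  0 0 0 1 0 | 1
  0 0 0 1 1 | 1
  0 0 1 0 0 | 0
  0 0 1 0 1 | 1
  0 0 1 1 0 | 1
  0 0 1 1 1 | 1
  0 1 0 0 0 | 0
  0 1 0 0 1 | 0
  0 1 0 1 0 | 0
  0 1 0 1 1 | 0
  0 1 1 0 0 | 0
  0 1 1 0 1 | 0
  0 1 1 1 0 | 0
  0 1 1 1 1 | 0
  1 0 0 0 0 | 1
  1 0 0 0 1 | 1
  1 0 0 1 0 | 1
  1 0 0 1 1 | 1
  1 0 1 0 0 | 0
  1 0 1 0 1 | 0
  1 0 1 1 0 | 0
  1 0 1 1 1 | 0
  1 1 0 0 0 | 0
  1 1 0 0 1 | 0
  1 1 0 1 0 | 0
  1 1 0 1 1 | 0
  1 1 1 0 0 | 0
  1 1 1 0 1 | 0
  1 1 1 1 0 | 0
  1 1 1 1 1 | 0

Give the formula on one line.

(((~c | (b & a)) | (~a & (d | e))) & ~b)

  ~c = 11110000111100001111000011110000
  (b & a) = 00000000000000000000000011111111
  (~c | (b & a)) = 11110000111100001111000011111111
  ~a = 11111111111111110000000000000000
  (d | e) = 01110111011101110111011101110111
  (~a & (d | e)) = 01110111011101110000000000000000
  ((~c | (b & a)) | (~a & (d | e))) = 11110111111101111111000011111111
  ~b = 11111111000000001111111100000000
  (((~c | (b & a)) | (~a & (d | e))) & ~b) = 11110111000000001111000000000000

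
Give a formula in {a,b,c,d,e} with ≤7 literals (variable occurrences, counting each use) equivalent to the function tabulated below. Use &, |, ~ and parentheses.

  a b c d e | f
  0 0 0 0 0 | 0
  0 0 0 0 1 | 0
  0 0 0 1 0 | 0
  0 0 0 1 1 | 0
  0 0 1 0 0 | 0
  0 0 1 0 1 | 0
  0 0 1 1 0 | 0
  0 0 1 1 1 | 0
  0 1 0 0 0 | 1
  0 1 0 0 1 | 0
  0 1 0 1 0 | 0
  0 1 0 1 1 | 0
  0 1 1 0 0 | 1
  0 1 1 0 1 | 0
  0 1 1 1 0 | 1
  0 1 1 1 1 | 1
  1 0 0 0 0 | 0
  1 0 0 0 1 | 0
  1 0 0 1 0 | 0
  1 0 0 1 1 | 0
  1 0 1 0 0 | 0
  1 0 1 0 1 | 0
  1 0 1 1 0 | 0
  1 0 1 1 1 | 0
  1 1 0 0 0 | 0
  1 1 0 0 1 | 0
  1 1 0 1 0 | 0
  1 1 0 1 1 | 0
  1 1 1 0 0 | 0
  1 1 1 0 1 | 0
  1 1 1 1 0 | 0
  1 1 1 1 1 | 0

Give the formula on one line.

  ~a = 11111111111111110000000000000000
  (c & b) = 00000000000011110000000000001111
  ~d = 11001100110011001100110011001100
  ((c & b) | ~d) = 11001100110011111100110011001111
  (~a & ((c & b) | ~d)) = 11001100110011110000000000000000
  (b & (~a & ((c & b) | ~d))) = 00000000110011110000000000000000
  ~e = 10101010101010101010101010101010
  (d | ~e) = 10111011101110111011101110111011
  ((b & (~a & ((c & b) | ~d))) & (d | ~e)) = 00000000100010110000000000000000

((b & (~a & ((c & b) | ~d))) & (d | ~e))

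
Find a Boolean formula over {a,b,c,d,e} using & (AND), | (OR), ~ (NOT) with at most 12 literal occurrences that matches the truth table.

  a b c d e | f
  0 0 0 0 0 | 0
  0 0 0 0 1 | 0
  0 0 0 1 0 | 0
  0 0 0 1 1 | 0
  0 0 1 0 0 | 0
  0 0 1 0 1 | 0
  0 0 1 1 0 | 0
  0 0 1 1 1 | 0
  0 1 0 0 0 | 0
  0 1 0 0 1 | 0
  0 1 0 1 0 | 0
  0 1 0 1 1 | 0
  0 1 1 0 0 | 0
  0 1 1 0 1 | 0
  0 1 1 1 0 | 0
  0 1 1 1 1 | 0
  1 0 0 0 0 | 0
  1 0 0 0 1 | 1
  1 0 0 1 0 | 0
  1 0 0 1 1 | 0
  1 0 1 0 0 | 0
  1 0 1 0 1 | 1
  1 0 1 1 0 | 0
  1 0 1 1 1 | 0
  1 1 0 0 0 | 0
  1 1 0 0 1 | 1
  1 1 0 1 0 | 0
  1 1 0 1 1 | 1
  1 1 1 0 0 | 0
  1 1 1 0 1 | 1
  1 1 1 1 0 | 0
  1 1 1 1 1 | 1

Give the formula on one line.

(e & ((((a | d) & e) | (~d & a)) & ((~d | b) & a)))

  (a | d) = 00110011001100111111111111111111
  ((a | d) & e) = 00010001000100010101010101010101
  ~d = 11001100110011001100110011001100
  (~d & a) = 00000000000000001100110011001100
  (((a | d) & e) | (~d & a)) = 00010001000100011101110111011101
  (~d | b) = 11001100111111111100110011111111
  ((~d | b) & a) = 00000000000000001100110011111111
  ((((a | d) & e) | (~d & a)) & ((~d | b) & a)) = 00000000000000001100110011011101
  (e & ((((a | d) & e) | (~d & a)) & ((~d | b) & a))) = 00000000000000000100010001010101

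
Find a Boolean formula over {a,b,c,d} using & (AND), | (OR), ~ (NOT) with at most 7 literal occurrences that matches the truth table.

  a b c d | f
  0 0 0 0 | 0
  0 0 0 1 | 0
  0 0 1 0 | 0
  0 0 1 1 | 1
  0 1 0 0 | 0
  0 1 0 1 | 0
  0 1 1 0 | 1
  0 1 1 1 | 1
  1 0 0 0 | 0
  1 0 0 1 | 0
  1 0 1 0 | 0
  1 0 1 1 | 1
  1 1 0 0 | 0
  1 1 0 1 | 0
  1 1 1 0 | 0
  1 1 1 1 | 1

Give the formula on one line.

((~a | d) & (((~d & b) | d) & c))

  ~a = 1111111100000000
  (~a | d) = 1111111101010101
  ~d = 1010101010101010
  (~d & b) = 0000101000001010
  ((~d & b) | d) = 0101111101011111
  (((~d & b) | d) & c) = 0001001100010011
  ((~a | d) & (((~d & b) | d) & c)) = 0001001100010001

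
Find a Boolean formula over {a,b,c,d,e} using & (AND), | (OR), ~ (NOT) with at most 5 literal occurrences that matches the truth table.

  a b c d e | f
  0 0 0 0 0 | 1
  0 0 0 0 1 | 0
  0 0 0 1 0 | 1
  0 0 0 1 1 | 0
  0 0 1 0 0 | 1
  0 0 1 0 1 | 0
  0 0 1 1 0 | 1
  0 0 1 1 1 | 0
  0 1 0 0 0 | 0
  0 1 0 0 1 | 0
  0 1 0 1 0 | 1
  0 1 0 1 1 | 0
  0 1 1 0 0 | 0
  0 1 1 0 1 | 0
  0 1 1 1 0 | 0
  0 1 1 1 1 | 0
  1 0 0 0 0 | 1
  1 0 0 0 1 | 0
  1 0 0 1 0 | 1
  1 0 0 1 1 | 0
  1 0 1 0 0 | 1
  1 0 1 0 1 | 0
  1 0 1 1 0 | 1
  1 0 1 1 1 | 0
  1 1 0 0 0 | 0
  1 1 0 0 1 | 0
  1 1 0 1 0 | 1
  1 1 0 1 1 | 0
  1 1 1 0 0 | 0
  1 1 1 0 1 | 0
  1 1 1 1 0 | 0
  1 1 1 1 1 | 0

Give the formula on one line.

  ~b = 11111111000000001111111100000000
  ~e = 10101010101010101010101010101010
  ~c = 11110000111100001111000011110000
  (~e & ~c) = 10100000101000001010000010100000
  ((~e & ~c) & d) = 00100000001000000010000000100000
  (~b | ((~e & ~c) & d)) = 11111111001000001111111100100000
  ((~b | ((~e & ~c) & d)) & ~e) = 10101010001000001010101000100000

((~b | ((~e & ~c) & d)) & ~e)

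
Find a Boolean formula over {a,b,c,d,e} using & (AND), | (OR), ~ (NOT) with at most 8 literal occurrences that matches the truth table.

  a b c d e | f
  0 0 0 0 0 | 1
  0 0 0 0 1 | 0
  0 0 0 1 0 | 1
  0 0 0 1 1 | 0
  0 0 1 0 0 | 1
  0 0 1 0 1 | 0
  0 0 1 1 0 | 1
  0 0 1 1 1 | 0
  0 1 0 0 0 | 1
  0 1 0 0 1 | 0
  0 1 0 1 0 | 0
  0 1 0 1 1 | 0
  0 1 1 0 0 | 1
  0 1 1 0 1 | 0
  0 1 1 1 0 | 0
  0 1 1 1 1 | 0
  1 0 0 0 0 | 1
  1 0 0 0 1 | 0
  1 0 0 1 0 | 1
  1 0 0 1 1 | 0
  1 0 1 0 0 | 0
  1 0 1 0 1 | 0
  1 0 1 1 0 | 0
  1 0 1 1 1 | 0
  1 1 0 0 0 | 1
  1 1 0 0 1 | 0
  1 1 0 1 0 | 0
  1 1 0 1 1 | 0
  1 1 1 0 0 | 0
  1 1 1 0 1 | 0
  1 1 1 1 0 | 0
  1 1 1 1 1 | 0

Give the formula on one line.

  ~b = 11111111000000001111111100000000
  ~d = 11001100110011001100110011001100
  (~b | ~d) = 11111111110011001111111111001100
  ~e = 10101010101010101010101010101010
  ~a = 11111111111111110000000000000000
  ~c = 11110000111100001111000011110000
  (~e & ~c) = 10100000101000001010000010100000
  (~a | (~e & ~c)) = 11111111111111111010000010100000
  (~e & (~a | (~e & ~c))) = 10101010101010101010000010100000
  ((~b | ~d) & (~e & (~a | (~e & ~c)))) = 10101010100010001010000010000000

((~b | ~d) & (~e & (~a | (~e & ~c))))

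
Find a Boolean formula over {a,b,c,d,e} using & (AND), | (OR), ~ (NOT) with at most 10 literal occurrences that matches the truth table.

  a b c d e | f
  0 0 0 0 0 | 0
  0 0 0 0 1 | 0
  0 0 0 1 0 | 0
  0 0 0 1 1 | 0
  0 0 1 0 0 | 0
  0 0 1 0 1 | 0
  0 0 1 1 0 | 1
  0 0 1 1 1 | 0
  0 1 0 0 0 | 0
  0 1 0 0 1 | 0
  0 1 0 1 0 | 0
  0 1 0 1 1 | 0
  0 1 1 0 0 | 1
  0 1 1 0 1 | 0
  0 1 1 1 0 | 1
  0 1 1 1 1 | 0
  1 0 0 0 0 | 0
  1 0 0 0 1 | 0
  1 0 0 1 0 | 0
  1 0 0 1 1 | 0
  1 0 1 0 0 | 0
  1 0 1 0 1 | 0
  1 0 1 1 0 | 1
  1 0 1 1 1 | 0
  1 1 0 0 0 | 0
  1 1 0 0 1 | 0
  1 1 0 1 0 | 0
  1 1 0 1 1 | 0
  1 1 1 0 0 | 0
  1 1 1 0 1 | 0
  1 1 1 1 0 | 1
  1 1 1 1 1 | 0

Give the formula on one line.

((((e & ~a) | d) | (~a & b)) & (~e & c))

  ~a = 11111111111111110000000000000000
  (e & ~a) = 01010101010101010000000000000000
  ((e & ~a) | d) = 01110111011101110011001100110011
  (~a & b) = 00000000111111110000000000000000
  (((e & ~a) | d) | (~a & b)) = 01110111111111110011001100110011
  ~e = 10101010101010101010101010101010
  (~e & c) = 00001010000010100000101000001010
  ((((e & ~a) | d) | (~a & b)) & (~e & c)) = 00000010000010100000001000000010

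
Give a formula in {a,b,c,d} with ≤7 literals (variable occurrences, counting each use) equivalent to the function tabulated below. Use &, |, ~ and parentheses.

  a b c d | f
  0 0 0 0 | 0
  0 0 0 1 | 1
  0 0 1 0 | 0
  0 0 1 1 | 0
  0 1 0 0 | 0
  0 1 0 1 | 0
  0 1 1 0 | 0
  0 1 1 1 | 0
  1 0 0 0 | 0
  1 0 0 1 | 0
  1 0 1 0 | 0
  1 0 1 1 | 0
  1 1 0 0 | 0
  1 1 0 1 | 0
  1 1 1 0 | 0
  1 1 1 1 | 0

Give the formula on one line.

  ~c = 1100110011001100
  ~b = 1111000011110000
  ~d = 1010101010101010
  ~a = 1111111100000000
  (~d | ~a) = 1111111110101010
  ((~d | ~a) | c) = 1111111110111011
  (((~d | ~a) | c) | b) = 1111111110111111
  (~b & (((~d | ~a) | c) | b)) = 1111000010110000
  (~c & (~b & (((~d | ~a) | c) | b))) = 1100000010000000
  (d & (~c & (~b & (((~d | ~a) | c) | b)))) = 0100000000000000

(d & (~c & (~b & (((~d | ~a) | c) | b))))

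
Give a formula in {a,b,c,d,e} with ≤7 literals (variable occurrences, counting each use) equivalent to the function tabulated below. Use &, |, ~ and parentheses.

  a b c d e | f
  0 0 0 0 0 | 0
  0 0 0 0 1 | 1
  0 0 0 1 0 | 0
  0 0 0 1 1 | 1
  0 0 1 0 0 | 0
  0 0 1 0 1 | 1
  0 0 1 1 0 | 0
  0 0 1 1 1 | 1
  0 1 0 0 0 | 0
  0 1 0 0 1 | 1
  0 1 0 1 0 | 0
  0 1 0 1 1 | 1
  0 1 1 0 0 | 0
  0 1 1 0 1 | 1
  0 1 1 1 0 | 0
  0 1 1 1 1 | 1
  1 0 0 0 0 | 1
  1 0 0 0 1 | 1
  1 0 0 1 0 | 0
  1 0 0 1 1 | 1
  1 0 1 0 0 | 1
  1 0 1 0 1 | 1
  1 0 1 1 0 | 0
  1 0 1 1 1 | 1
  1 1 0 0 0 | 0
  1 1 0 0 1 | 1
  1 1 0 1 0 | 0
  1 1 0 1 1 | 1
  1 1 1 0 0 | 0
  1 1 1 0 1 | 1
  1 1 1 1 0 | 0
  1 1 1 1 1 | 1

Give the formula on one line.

  ~d = 11001100110011001100110011001100
  (a & ~d) = 00000000000000001100110011001100
  ~b = 11111111000000001111111100000000
  ((a & ~d) & ~b) = 00000000000000001100110000000000
  (((a & ~d) & ~b) | e) = 01010101010101011101110101010101

(((a & ~d) & ~b) | e)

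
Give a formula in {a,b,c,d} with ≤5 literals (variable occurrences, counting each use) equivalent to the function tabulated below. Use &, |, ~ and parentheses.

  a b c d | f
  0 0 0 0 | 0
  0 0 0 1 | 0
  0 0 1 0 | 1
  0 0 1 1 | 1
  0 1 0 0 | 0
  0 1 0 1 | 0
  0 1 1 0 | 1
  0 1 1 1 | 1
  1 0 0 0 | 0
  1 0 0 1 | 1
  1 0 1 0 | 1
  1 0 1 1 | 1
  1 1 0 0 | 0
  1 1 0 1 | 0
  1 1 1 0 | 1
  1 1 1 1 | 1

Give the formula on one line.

(c | ((d & a) & (c | ~b)))

  (d & a) = 0000000001010101
  ~b = 1111000011110000
  (c | ~b) = 1111001111110011
  ((d & a) & (c | ~b)) = 0000000001010001
  (c | ((d & a) & (c | ~b))) = 0011001101110011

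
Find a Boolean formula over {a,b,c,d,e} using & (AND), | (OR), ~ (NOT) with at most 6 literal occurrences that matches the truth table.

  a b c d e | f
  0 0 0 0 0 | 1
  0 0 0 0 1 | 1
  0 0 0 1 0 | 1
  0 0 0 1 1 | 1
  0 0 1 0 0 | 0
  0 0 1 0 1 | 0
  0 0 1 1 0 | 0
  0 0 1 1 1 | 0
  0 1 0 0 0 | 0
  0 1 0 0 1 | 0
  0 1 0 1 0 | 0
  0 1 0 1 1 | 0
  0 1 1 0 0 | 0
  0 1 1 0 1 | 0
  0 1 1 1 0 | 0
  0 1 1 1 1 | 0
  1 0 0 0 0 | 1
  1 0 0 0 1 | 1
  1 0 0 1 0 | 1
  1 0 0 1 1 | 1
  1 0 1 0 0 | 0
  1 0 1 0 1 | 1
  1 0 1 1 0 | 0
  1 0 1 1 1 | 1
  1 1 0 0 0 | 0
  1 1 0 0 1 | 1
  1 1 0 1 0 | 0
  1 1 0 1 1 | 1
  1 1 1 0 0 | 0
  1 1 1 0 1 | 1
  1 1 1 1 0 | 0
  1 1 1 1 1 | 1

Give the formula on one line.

((e & a) | (~b & ~c))

  (e & a) = 00000000000000000101010101010101
  ~b = 11111111000000001111111100000000
  ~c = 11110000111100001111000011110000
  (~b & ~c) = 11110000000000001111000000000000
  ((e & a) | (~b & ~c)) = 11110000000000001111010101010101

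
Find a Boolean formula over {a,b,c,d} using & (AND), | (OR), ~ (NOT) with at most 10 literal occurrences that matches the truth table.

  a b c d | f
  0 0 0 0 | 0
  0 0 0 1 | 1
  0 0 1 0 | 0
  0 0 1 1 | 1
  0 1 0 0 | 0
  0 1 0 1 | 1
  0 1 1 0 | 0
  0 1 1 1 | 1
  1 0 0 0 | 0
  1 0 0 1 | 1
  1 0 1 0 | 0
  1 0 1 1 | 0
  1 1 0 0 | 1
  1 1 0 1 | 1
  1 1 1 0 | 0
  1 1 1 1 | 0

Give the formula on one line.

(((b | d) & (~b | (a | d))) & ((d & ~a) | ~c))

  (b | d) = 0101111101011111
  ~b = 1111000011110000
  (a | d) = 0101010111111111
  (~b | (a | d)) = 1111010111111111
  ((b | d) & (~b | (a | d))) = 0101010101011111
  ~a = 1111111100000000
  (d & ~a) = 0101010100000000
  ~c = 1100110011001100
  ((d & ~a) | ~c) = 1101110111001100
  (((b | d) & (~b | (a | d))) & ((d & ~a) | ~c)) = 0101010101001100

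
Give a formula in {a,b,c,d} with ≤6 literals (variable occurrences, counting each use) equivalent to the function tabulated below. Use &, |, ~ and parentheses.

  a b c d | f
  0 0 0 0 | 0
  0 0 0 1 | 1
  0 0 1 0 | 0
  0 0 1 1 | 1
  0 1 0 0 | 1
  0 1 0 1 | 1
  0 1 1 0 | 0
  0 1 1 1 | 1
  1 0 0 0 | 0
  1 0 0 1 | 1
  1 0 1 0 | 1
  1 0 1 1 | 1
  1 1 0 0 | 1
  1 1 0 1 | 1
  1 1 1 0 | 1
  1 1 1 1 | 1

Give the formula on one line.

  ~c = 1100110011001100
  (b & ~c) = 0000110000001100
  (d | (b & ~c)) = 0101110101011101
  ~d = 1010101010101010
  (a & ~d) = 0000000010101010
  ((a & ~d) & c) = 0000000000100010
  ((d | (b & ~c)) | ((a & ~d) & c)) = 0101110101111111

((d | (b & ~c)) | ((a & ~d) & c))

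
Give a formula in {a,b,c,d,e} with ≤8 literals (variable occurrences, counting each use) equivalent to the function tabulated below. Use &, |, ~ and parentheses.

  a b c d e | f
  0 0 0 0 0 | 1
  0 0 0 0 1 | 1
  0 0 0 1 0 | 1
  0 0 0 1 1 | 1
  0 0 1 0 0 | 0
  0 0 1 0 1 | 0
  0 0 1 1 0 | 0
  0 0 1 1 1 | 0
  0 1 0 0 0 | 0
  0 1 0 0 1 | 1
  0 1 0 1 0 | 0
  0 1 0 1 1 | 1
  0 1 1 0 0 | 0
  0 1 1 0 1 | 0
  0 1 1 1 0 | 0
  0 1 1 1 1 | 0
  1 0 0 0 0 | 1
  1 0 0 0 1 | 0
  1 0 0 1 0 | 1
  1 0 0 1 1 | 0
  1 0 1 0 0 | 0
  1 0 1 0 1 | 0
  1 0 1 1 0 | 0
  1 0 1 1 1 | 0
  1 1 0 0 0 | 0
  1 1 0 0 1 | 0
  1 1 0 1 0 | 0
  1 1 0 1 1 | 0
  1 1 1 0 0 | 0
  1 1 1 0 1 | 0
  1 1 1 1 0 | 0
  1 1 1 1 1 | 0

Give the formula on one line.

  ~b = 11111111000000001111111100000000
  ~e = 10101010101010101010101010101010
  (~b & ~e) = 10101010000000001010101000000000
  ~a = 11111111111111110000000000000000
  (~a & e) = 01010101010101010000000000000000
  ((~b & ~e) | (~a & e)) = 11111111010101011010101000000000
  ~c = 11110000111100001111000011110000
  (((~b & ~e) | (~a & e)) & ~c) = 11110000010100001010000000000000

(((~b & ~e) | (~a & e)) & ~c)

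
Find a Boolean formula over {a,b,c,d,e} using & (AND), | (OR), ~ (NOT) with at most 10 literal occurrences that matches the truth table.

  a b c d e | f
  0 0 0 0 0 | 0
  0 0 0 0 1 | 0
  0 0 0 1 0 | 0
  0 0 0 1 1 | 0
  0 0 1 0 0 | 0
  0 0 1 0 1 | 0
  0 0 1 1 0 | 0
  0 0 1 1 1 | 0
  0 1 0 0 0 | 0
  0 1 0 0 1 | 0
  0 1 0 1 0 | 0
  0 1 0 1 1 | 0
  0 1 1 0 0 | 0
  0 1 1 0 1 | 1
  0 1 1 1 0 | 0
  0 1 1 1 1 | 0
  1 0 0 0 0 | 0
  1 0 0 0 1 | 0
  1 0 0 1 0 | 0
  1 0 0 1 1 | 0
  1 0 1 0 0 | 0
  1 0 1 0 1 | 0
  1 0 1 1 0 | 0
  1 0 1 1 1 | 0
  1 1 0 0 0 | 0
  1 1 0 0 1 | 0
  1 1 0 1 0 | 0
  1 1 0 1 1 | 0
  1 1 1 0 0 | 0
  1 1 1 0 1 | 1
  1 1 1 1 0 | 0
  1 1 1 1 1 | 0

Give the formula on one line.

  ~d = 11001100110011001100110011001100
  ~e = 10101010101010101010101010101010
  ~a = 11111111111111110000000000000000
  (~a | d) = 11111111111111110011001100110011
  (~e & (~a | d)) = 10101010101010100010001000100010
  (~d | (~e & (~a | d))) = 11101110111011101110111011101110
  ~c = 11110000111100001111000011110000
  (~c & d) = 00110000001100000011000000110000
  ((~c & d) | c) = 00111111001111110011111100111111
  (((~c & d) | c) & b) = 00000000001111110000000000111111
  ((~d | (~e & (~a | d))) & (((~c & d) | c) & b)) = 00000000001011100000000000101110
  (e & ((~d | (~e & (~a | d))) & (((~c & d) | c) & b))) = 00000000000001000000000000000100

(e & ((~d | (~e & (~a | d))) & (((~c & d) | c) & b)))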